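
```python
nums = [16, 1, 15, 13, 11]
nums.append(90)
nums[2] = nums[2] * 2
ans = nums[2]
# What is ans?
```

Trace:
`nums = [16, 1, 15, 13, 11]` → nums = [16, 1, 15, 13, 11]
`nums.append(90)` → nums = [16, 1, 15, 13, 11, 90]
`nums[2] = nums[2] * 2` → nums = [16, 1, 30, 13, 11, 90]
`ans = nums[2]` → ans = 30
So ans = 30

Answer: 30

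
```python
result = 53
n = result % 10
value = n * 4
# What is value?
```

Trace:
`result = 53` → result = 53
`n = result % 10` → n = 3
`value = n * 4` → value = 12
So value = 12

Answer: 12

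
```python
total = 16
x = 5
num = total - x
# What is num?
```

Trace:
`total = 16` → total = 16
`x = 5` → x = 5
`num = total - x` → num = 11
So num = 11

Answer: 11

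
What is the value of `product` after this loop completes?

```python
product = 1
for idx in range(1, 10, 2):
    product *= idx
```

Product of 1, 3, 5, ... up to 9
`product` takes the values: 1 → 3 → 15 → 105 → 945

Answer: 945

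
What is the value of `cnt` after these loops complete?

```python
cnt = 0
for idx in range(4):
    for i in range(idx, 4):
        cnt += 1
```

Upper triangle: 4 + 3 + ... + 1
`cnt` takes the values: 0 → 1 → 2 → 3 → 4 → 5 → 6 → 7 → 8 → 9 → 10

Answer: 10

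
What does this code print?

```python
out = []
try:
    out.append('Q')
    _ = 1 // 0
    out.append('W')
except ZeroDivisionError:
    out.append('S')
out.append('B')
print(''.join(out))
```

Execution trace: 'Q' (try body) → 'S' (except ZeroDivisionError) → 'B' (after the try/except). Output: QSB

Answer: QSB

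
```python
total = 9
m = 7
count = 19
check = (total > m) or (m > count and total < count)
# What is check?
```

Trace:
`total = 9` → total = 9
`m = 7` → m = 7
`count = 19` → count = 19
`check = (total > m) or (m > count and total < count)` → check = True
So check = True

Answer: True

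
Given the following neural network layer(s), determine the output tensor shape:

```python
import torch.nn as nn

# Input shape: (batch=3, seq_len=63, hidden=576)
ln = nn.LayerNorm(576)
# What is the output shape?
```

Input: (3, 63, 576) -> Output: (3, 63, 576)

Answer: (3, 63, 576)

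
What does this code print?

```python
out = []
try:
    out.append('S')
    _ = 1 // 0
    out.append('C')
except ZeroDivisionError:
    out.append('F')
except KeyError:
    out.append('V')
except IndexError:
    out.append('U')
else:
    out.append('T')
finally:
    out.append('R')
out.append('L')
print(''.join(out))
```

Execution trace: 'S' (try body) → 'F' (except ZeroDivisionError) → 'R' (finally) → 'L' (after the try/except). Output: SFRL

Answer: SFRL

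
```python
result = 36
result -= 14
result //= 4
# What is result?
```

Trace:
`result = 36` → result = 36
`result -= 14` → result = 22
`result //= 4` → result = 5
So result = 5

Answer: 5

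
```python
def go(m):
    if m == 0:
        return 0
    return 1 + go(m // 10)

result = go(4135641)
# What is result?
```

Count of digits of 4135641: 7

Answer: 7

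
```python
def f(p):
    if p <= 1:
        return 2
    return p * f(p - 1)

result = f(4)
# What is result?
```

f(4) = 4 * 3 * 2 * 2 = 48

Answer: 48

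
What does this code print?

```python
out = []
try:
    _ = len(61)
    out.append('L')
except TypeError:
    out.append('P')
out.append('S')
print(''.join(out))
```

Execution trace: 'P' (except TypeError) → 'S' (after the try/except). Output: PS

Answer: PS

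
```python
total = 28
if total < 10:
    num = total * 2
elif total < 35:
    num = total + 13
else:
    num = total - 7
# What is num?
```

Trace:
`total = 28` → total = 28
`if total < 10: ...` → total < 10 is False, total < 35 is True → num = 41
So num = 41

Answer: 41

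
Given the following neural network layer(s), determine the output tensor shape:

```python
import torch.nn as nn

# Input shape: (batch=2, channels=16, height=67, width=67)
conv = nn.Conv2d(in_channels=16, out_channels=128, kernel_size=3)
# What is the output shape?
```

Input: (2, 16, 67, 67) -> Output: (2, 128, 65, 65)

Answer: (2, 128, 65, 65)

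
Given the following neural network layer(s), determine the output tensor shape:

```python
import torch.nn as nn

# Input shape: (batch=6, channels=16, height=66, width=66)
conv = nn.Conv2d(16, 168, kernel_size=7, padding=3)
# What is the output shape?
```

Input: (6, 16, 66, 66) -> Output: (6, 168, 66, 66)

Answer: (6, 168, 66, 66)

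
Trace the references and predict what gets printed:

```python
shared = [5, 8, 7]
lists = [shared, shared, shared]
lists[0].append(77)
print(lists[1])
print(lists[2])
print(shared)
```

Key concept: list of same reference.
Step by step:
`shared = [5, 8, 7]` → shared = [5, 8, 7]
`lists = [shared, shared, shared]` → lists = [[5, 8, 7], [5, 8, 7], [5, 8, 7]]
`lists[0].append(77)` → shared = [5, 8, 7, 77]; lists = [[5, 8, 7, 77], [5, 8, 7, 77], [5, 8, 7, 77]]
`print(lists[1])` → prints [5, 8, 7, 77]
`print(lists[2])` → prints [5, 8, 7, 77]
`print(shared)` → prints [5, 8, 7, 77]

Answer:
[5, 8, 7, 77]
[5, 8, 7, 77]
[5, 8, 7, 77]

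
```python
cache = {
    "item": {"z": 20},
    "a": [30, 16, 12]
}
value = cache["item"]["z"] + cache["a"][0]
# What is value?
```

Trace:
`cache = { ...` → cache = {'item': {'z': 20}, 'a': [30, 16, 12]}
`value = cache["item"]["z"] + cache["a"][0]` → value = 50
So value = 50

Answer: 50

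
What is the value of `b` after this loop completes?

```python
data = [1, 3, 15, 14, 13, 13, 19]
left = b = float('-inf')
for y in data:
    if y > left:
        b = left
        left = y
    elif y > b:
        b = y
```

Second largest (with repeats) in [1, 3, 15, 14, 13, 13, 19]
`b` takes the values: -inf → 1 → 3 → 14 → 15

Answer: 15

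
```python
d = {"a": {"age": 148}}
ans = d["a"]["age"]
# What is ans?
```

Trace:
`d = {"a": {"age": 148}}` → d = {'a': {'age': 148}}
`ans = d["a"]["age"]` → ans = 148
So ans = 148

Answer: 148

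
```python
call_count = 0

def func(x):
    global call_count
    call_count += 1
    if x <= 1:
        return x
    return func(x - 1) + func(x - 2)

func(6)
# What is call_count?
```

Calls(x) = 1 + Calls(x-1) + Calls(x-2); Calls(0)=Calls(1)=1. For x=6 this gives 25.

Answer: 25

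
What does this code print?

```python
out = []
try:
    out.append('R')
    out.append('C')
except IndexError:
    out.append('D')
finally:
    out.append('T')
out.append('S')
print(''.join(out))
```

Execution trace: 'R' (try body) → 'C' (try body, no exception) → 'T' (finally) → 'S' (after the try/except). Output: RCTS

Answer: RCTS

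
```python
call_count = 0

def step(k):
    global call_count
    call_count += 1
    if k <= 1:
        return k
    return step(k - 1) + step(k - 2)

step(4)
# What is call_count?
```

Calls(k) = 1 + Calls(k-1) + Calls(k-2); Calls(0)=Calls(1)=1. For k=4 this gives 9.

Answer: 9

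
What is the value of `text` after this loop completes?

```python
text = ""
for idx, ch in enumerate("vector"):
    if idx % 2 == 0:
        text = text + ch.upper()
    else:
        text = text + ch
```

Uppercase even positions in 'vector'
`text` takes the values: "" → "V" → "Ve" → "VeC" → "VeCt" → "VeCtO" → "VeCtOr"

Answer: "VeCtOr"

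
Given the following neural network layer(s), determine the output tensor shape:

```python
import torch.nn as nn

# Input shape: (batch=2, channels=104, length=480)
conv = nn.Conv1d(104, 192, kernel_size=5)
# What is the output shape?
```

Input: (2, 104, 480) -> Output: (2, 192, 476)

Answer: (2, 192, 476)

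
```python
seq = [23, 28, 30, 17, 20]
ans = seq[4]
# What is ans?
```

Trace:
`seq = [23, 28, 30, 17, 20]` → seq = [23, 28, 30, 17, 20]
`ans = seq[4]` → ans = 20
So ans = 20

Answer: 20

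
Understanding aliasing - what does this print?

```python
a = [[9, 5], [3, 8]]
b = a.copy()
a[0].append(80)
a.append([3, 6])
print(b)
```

Key concept: shallow copy with nested lists.
Step by step:
`a = [[9, 5], [3, 8]]` → a = [[9, 5], [3, 8]]
`b = a.copy()` → b = [[9, 5], [3, 8]]
`a[0].append(80)` → a = [[9, 5, 80], [3, 8]]; b = [[9, 5, 80], [3, 8]]
`a.append([3, 6])` → a = [[9, 5, 80], [3, 8], [3, 6]]
`print(b)` → prints [[9, 5, 80], [3, 8]]

Answer: [[9, 5, 80], [3, 8]]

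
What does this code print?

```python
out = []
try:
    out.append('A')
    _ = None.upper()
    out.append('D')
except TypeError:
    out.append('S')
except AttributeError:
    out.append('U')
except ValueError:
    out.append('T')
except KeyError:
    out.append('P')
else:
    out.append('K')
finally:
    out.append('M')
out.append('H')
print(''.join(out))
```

Execution trace: 'A' (try body) → 'U' (except AttributeError) → 'M' (finally) → 'H' (after the try/except). Output: AUMH

Answer: AUMH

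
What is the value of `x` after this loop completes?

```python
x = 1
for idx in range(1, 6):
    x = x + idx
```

Start at 1, add 1 through 5
`x` takes the values: 1 → 2 → 4 → 7 → 11 → 16

Answer: 16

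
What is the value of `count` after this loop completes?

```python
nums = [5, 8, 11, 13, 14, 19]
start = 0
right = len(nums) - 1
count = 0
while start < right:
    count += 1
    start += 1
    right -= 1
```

Iterations until pointers meet (list length 6)
`count` takes the values: 0 → 1 → 2 → 3

Answer: 3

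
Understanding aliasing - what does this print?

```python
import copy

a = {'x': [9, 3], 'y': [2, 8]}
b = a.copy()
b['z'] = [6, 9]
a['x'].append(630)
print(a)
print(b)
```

Key concept: shallow copy of dict with mutable values.
Step by step:
`a = {'x': [9, 3], 'y': [2, 8]}` → a = {'x': [9, 3], 'y': [2, 8]}
`b = a.copy()` → b = {'x': [9, 3], 'y': [2, 8]}
`b['z'] = [6, 9]` → b = {'x': [9, 3], 'y': [2, 8], 'z': [6, 9]}
`a['x'].append(630)` → a = {'x': [9, 3, 630], 'y': [2, 8]}; b = {'x': [9, 3, 630], 'y': [2, 8], 'z': [6, 9]}
`print(a)` → prints {'x': [9, 3, 630], 'y': [2, 8]}
`print(b)` → prints {'x': [9, 3, 630], 'y': [2, 8], 'z': [6, 9]}

Answer:
{'x': [9, 3, 630], 'y': [2, 8]}
{'x': [9, 3, 630], 'y': [2, 8], 'z': [6, 9]}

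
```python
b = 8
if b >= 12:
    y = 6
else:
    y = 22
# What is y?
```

Trace:
`b = 8` → b = 8
`if b >= 12: ...` → b >= 12 is False, take else branch → y = 22
So y = 22

Answer: 22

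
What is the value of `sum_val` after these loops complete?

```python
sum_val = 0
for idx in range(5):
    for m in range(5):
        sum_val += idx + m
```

Sum of all idx+m for idx,m in 5x5
`sum_val` takes the values: 0 → 1 → 3 → 6 → 10 → 11 → 13 → 16 → 20 → 25 → 27 → 30 → 34 → 39 → 45 → 48 → 52 → 57 → 63 → 70 → 74 → 79 → 85 → 92 → 100

Answer: 100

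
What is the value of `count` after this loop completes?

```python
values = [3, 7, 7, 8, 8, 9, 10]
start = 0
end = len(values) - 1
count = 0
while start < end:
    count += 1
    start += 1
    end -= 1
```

Iterations until pointers meet (list length 7)
`count` takes the values: 0 → 1 → 2 → 3

Answer: 3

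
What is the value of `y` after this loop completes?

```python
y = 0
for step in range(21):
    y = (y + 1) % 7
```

Increment mod 7, 21 times = 0
`y` takes the values: 0 → 1 → 2 → 3 → 4 → 5 → 6 → 0 → 1 → 2 → 3 → 4 → 5 → 6 → 0 → 1 → 2 → 3 → 4 → 5 → 6 → 0

Answer: 0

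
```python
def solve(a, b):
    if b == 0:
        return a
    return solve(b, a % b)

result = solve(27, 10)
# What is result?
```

solve(27, 10) -> solve(10, 7) -> solve(7, 3) -> solve(3, 1) -> solve(1, 0) -> 1

Answer: 1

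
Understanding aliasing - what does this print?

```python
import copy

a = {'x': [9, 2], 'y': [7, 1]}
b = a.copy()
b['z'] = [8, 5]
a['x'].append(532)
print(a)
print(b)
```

Key concept: shallow copy of dict with mutable values.
Step by step:
`a = {'x': [9, 2], 'y': [7, 1]}` → a = {'x': [9, 2], 'y': [7, 1]}
`b = a.copy()` → b = {'x': [9, 2], 'y': [7, 1]}
`b['z'] = [8, 5]` → b = {'x': [9, 2], 'y': [7, 1], 'z': [8, 5]}
`a['x'].append(532)` → a = {'x': [9, 2, 532], 'y': [7, 1]}; b = {'x': [9, 2, 532], 'y': [7, 1], 'z': [8, 5]}
`print(a)` → prints {'x': [9, 2, 532], 'y': [7, 1]}
`print(b)` → prints {'x': [9, 2, 532], 'y': [7, 1], 'z': [8, 5]}

Answer:
{'x': [9, 2, 532], 'y': [7, 1]}
{'x': [9, 2, 532], 'y': [7, 1], 'z': [8, 5]}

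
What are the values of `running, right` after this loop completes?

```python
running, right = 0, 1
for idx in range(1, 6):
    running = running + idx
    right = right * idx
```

Sum and factorial of 1 to 5
`running, right` takes the values: (0, 1) → (1, 1) → (3, 1) → (3, 2) → (6, 2) → (6, 6) → (10, 6) → (10, 24) → (15, 24) → (15, 120)

Answer: 15, 120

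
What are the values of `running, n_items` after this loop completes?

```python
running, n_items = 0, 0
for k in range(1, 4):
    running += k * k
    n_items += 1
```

Sum of squares and count
`running, n_items` takes the values: (0, 0) → (1, 0) → (1, 1) → (5, 1) → (5, 2) → (14, 2) → (14, 3)

Answer: 14, 3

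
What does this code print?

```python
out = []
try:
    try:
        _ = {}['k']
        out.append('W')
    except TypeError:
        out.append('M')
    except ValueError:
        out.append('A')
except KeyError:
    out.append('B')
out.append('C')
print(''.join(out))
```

Execution trace: 'B' (outer except KeyError) → 'C' (after the try/except). Output: BC

Answer: BC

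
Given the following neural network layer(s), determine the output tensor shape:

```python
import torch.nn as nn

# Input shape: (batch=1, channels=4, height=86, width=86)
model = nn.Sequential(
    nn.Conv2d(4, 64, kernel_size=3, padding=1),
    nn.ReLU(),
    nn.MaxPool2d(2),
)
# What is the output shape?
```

Input: (1, 4, 86, 86) -> after Conv2d: (1, 64, 86, 86) -> after ReLU: (1, 64, 86, 86) -> Output: (1, 64, 43, 43)

Answer: (1, 64, 43, 43)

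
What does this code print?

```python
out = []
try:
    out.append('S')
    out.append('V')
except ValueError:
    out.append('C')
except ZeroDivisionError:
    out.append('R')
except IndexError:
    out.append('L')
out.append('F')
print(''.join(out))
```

Execution trace: 'S' (try body) → 'V' (try body, no exception) → 'F' (after the try/except). Output: SVF

Answer: SVF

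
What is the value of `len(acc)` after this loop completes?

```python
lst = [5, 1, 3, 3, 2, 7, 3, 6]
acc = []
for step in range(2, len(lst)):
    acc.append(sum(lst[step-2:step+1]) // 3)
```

Number of 3-element averages
`acc` takes the values: [] → [3] → [3, 2] → [3, 2, 2] → [3, 2, 2, 4] → [3, 2, 2, 4, 4] → [3, 2, 2, 4, 4, 5]
So `len(acc)` = 6

Answer: 6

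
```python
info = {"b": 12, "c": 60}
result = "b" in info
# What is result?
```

Trace:
`info = {"b": 12, "c": 60}` → info = {'b': 12, 'c': 60}
`result = "b" in info` → result = True
So result = True

Answer: True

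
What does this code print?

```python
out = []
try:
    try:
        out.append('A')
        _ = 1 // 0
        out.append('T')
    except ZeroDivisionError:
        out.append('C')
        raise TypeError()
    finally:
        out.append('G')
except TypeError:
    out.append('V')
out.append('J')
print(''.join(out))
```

Execution trace: 'A' (inner try body) → 'C' (inner except ZeroDivisionError) → 'G' (inner finally) → 'V' (outer except TypeError) → 'J' (after the try/except). Output: ACGVJ

Answer: ACGVJ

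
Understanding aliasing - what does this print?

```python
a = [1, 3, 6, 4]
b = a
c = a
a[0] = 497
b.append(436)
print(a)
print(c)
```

Key concept: multiple aliases.
Step by step:
`a = [1, 3, 6, 4]` → a = [1, 3, 6, 4]
`b = a` → b = [1, 3, 6, 4] (same object as a)
`c = a` → c = [1, 3, 6, 4] (same object as a, b)
`a[0] = 497` → a = [497, 3, 6, 4] (same object as b, c); b = [497, 3, 6, 4] (same object as a, c); c = [497, 3, 6, 4] (same object as a, b)
`b.append(436)` → a = [497, 3, 6, 4, 436] (same object as b, c); b = [497, 3, 6, 4, 436] (same object as a, c); c = [497, 3, 6, 4, 436] (same object as a, b)
`print(a)` → prints [497, 3, 6, 4, 436]
`print(c)` → prints [497, 3, 6, 4, 436]

Answer:
[497, 3, 6, 4, 436]
[497, 3, 6, 4, 436]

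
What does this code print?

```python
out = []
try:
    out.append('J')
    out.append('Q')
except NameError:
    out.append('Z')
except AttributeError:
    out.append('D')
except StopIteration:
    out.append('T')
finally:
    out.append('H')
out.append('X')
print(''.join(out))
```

Execution trace: 'J' (try body) → 'Q' (try body, no exception) → 'H' (finally) → 'X' (after the try/except). Output: JQHX

Answer: JQHX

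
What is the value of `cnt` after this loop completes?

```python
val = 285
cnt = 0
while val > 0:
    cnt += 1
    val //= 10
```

Count digits by repeated division by 10
`cnt` takes the values: 0 → 1 → 2 → 3

Answer: 3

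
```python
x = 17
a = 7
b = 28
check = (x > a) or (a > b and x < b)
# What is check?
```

Trace:
`x = 17` → x = 17
`a = 7` → a = 7
`b = 28` → b = 28
`check = (x > a) or (a > b and x < b)` → check = True
So check = True

Answer: True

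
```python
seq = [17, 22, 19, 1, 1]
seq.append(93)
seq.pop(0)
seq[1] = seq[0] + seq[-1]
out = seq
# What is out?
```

Trace:
`seq = [17, 22, 19, 1, 1]` → seq = [17, 22, 19, 1, 1]
`seq.append(93)` → seq = [17, 22, 19, 1, 1, 93]
`seq.pop(0)` → seq = [22, 19, 1, 1, 93]
`seq[1] = seq[0] + seq[-1]` → seq = [22, 115, 1, 1, 93]
`out = seq` → out = [22, 115, 1, 1, 93]
So out = [22, 115, 1, 1, 93]

Answer: [22, 115, 1, 1, 93]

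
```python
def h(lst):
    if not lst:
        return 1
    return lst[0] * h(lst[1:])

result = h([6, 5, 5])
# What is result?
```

Product over [6, 5, 5] = 6 * 5 * 5 = 150

Answer: 150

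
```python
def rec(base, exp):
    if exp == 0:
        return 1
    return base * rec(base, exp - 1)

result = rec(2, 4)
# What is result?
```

rec(2, 4) = 2 * 2 * 2 * 2 = 16

Answer: 16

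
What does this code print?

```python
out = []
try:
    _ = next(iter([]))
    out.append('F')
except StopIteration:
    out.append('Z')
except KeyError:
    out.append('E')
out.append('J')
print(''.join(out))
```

Execution trace: 'Z' (except StopIteration) → 'J' (after the try/except). Output: ZJ

Answer: ZJ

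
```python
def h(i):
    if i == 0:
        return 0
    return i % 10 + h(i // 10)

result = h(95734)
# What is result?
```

Sum of digits of 95734: 4 + 3 + 7 + 5 + 9 = 28

Answer: 28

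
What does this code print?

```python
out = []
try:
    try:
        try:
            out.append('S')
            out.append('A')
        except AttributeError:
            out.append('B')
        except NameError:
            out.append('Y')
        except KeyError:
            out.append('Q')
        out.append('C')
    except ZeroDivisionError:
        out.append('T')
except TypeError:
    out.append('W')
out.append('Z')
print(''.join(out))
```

Execution trace: 'S' (inner try body) → 'A' (inner try body, no exception) → 'C' (try body, no exception) → 'Z' (after the try/except). Output: SACZ

Answer: SACZ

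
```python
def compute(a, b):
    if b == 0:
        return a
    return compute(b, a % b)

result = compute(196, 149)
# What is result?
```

compute(196, 149) -> compute(149, 47) -> compute(47, 8) -> compute(8, 7) -> compute(7, 1) -> compute(1, 0) -> 1

Answer: 1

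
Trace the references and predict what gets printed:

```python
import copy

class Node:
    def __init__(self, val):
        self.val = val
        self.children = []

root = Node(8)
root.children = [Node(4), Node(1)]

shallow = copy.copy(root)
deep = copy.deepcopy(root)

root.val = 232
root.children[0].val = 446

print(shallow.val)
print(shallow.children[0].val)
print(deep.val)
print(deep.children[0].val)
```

Key concept: deep copy with custom objects.
Step by step:
`root = Node(8)` → root = Node(val=8, children=[])
`root.children = [Node(4), Node(1)]` → root = Node(val=8, children=[Node(val=4, children=[]), Node(val=1, children=[])])
`shallow = copy.copy(root)` → shallow = Node(val=8, children=[Node(val=4, children=[]), Node(val=1, children=[])])
`deep = copy.deepcopy(root)` → deep = Node(val=8, children=[Node(val=4, children=[]), Node(val=1, children=[])])
`root.val = 232` → root = Node(val=232, children=[Node(val=4, children=[]), Node(val=1, children=[])])
`root.children[0].val = 446` → root = Node(val=232, children=[Node(val=446, children=[]), Node(val=1, children=[])]); shallow = Node(val=8, children=[Node(val=446, children=[]), Node(val=1, children=[])])
`print(shallow.val)` → prints 8
`print(shallow.children[0].val)` → prints 446
`print(deep.val)` → prints 8
`print(deep.children[0].val)` → prints 4

Answer:
8
446
8
4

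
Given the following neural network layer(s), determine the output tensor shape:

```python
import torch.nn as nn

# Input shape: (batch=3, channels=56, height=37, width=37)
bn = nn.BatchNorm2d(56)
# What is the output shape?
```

Input: (3, 56, 37, 37) -> Output: (3, 56, 37, 37)

Answer: (3, 56, 37, 37)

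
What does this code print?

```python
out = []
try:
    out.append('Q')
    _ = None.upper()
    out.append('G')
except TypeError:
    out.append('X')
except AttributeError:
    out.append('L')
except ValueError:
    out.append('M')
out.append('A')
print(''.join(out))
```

Execution trace: 'Q' (try body) → 'L' (except AttributeError) → 'A' (after the try/except). Output: QLA

Answer: QLA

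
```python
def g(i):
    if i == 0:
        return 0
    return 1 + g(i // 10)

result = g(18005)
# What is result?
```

Count of digits of 18005: 5

Answer: 5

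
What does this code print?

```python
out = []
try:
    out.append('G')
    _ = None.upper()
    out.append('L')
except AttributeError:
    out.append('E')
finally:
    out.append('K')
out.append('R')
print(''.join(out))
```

Execution trace: 'G' (try body) → 'E' (except AttributeError) → 'K' (finally) → 'R' (after the try/except). Output: GEKR

Answer: GEKR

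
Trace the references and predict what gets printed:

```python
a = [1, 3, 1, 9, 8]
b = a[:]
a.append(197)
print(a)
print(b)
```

Key concept: slice [:] creates copy.
Step by step:
`a = [1, 3, 1, 9, 8]` → a = [1, 3, 1, 9, 8]
`b = a[:]` → b = [1, 3, 1, 9, 8]
`a.append(197)` → a = [1, 3, 1, 9, 8, 197]
`print(a)` → prints [1, 3, 1, 9, 8, 197]
`print(b)` → prints [1, 3, 1, 9, 8]

Answer:
[1, 3, 1, 9, 8, 197]
[1, 3, 1, 9, 8]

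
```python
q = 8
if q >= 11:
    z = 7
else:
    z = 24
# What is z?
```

Trace:
`q = 8` → q = 8
`if q >= 11: ...` → q >= 11 is False, take else branch → z = 24
So z = 24

Answer: 24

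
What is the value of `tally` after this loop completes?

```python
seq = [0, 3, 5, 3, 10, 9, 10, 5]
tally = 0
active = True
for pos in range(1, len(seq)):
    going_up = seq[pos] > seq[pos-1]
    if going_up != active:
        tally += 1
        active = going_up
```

Count direction changes in [0, 3, 5, 3, 10, 9, 10, 5]
`tally` takes the values: 0 → 1 → 2 → 3 → 4 → 5

Answer: 5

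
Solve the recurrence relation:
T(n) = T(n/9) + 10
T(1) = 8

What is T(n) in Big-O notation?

Each step divides n by 9 and adds 10. After log_9(n) steps we reach T(1)=8. So T(n) = 10·log_9(n) + 8 = O(log n).

Answer: O(log n)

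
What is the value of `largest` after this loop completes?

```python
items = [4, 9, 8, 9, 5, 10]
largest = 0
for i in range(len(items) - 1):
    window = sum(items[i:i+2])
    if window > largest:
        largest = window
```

Max sum of 2-element window in [4, 9, 8, 9, 5, 10]
`largest` takes the values: 0 → 13 → 17

Answer: 17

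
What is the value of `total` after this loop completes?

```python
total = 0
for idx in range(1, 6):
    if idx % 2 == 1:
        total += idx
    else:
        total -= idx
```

Add odd, subtract even
`total` takes the values: 0 → 1 → -1 → 2 → -2 → 3

Answer: 3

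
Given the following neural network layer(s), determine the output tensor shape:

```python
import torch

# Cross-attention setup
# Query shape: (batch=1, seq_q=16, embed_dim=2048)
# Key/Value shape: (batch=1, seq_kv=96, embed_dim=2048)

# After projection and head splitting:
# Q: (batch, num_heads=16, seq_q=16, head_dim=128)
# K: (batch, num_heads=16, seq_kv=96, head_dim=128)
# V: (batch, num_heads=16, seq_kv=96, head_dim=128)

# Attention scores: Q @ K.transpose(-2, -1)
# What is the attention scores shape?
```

Input: (1, 16, 2048) -> Output: (1, 16, 16, 96)

Answer: (1, 16, 16, 96)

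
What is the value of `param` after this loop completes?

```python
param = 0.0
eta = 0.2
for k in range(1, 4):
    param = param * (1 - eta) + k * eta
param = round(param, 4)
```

Moving average with lr=0.2
`param` takes the values: 0.0 → 0.2 → 0.56 → 1.048

Answer: 1.048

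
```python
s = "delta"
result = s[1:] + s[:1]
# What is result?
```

Trace:
`s = "delta"` → s = 'delta'
`result = s[1:] + s[:1]` → result = 'eltad'
So result = 'eltad'

Answer: 'eltad'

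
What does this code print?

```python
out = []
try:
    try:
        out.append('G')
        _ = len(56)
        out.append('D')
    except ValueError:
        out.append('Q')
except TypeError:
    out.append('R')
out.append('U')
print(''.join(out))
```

Execution trace: 'G' (try body) → 'R' (outer except TypeError) → 'U' (after the try/except). Output: GRU

Answer: GRU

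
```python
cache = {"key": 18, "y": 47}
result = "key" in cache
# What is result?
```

Trace:
`cache = {"key": 18, "y": 47}` → cache = {'key': 18, 'y': 47}
`result = "key" in cache` → result = True
So result = True

Answer: True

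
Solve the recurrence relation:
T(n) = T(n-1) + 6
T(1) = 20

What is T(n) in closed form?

Unrolling: T(n) = T(1) + 6·(n-1) = 20 + 6(n-1) = 6n + 14.

Answer: T(n) = 6n + 14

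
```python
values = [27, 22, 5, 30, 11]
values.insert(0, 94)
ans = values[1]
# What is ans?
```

Trace:
`values = [27, 22, 5, 30, 11]` → values = [27, 22, 5, 30, 11]
`values.insert(0, 94)` → values = [94, 27, 22, 5, 30, 11]
`ans = values[1]` → ans = 27
So ans = 27

Answer: 27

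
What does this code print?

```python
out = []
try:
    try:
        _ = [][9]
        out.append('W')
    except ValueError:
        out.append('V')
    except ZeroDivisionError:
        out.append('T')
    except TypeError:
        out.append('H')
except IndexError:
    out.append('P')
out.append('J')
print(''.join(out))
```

Execution trace: 'P' (outer except IndexError) → 'J' (after the try/except). Output: PJ

Answer: PJ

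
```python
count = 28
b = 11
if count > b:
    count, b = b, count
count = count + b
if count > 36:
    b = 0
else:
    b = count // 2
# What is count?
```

Trace:
`count = 28` → count = 28
`b = 11` → b = 11
`if count > b: ...` → count > b is True → count = 11; b = 28
`count = count + b` → count = 39
`if count > 36: ...` → count > 36 is True → b = 0
So count = 39

Answer: 39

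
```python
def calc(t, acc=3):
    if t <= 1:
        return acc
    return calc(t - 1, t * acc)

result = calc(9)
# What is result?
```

Accumulator trace (n, acc): (9, 3) -> (8, 27) -> (7, 216) -> (6, 1512) -> (5, 9072) -> (4, 45360) -> (3, 181440) -> (2, 544320) -> (1, 1088640) -> return 1088640

Answer: 1088640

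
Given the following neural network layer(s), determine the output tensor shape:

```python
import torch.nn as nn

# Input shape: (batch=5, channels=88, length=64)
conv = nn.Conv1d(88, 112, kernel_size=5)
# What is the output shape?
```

Input: (5, 88, 64) -> Output: (5, 112, 60)

Answer: (5, 112, 60)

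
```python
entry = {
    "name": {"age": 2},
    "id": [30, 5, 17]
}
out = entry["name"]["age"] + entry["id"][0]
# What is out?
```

Trace:
`entry = { ...` → entry = {'name': {'age': 2}, 'id': [30, 5, 17]}
`out = entry["name"]["age"] + entry["id"][0]` → out = 32
So out = 32

Answer: 32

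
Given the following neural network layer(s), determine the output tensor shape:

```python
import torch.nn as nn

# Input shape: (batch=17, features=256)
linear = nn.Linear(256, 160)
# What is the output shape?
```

Input: (17, 256) -> Output: (17, 160)

Answer: (17, 160)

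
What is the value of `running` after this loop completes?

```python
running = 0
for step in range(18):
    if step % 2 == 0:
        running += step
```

Sum of even numbers 0 to 17
`running` takes the values: 0 → 2 → 6 → 12 → 20 → 30 → 42 → 56 → 72

Answer: 72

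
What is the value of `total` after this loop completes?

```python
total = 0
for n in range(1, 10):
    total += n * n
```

Sum of squares 1² to 9² = 285
`total` takes the values: 0 → 1 → 5 → 14 → 30 → 55 → 91 → 140 → 204 → 285

Answer: 285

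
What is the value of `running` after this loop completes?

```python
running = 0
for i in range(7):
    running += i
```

Sum of 0 to 6 = 21
`running` takes the values: 0 → 1 → 3 → 6 → 10 → 15 → 21

Answer: 21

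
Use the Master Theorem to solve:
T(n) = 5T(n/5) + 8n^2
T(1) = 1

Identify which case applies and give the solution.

a=5, b=5, f(n)=8n^2. log_5(5) = 1. Since c=2 > 1 and the regularity condition holds (5(n/5)^2 = (5/5^2)n^2 with 5/5^2 < 1), Case 3 applies: T(n) = Θ(f(n)) = O(n^2).

Answer: O(n^2) - Case 3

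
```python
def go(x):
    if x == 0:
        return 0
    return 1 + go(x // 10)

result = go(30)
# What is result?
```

Count of digits of 30: 2

Answer: 2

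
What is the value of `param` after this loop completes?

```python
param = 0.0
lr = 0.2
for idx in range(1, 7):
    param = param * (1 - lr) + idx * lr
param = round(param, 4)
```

Moving average with lr=0.2
`param` takes the values: 0.0 → 0.2 → 0.56 → 1.048 → 1.6384 → 2.31072 → 3.048576 → 3.0486

Answer: 3.0486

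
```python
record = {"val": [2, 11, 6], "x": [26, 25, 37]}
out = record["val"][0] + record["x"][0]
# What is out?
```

Trace:
`record = {"val": [2, 11, 6], "x": [26, 25, 37]}` → record = {'val': [2, 11, 6], 'x': [26, 25, 37]}
`out = record["val"][0] + record["x"][0]` → out = 28
So out = 28

Answer: 28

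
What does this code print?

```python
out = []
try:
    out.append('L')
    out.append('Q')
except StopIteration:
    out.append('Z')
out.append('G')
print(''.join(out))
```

Execution trace: 'L' (try body) → 'Q' (try body, no exception) → 'G' (after the try/except). Output: LQG

Answer: LQG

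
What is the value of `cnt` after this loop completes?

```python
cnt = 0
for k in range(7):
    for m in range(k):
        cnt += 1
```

Triangle number: 0+1+2+...+6
`cnt` takes the values: 0 → 1 → 2 → 3 → 4 → 5 → 6 → 7 → 8 → 9 → 10 → 11 → 12 → 13 → 14 → 15 → 16 → 17 → 18 → 19 → 20 → 21

Answer: 21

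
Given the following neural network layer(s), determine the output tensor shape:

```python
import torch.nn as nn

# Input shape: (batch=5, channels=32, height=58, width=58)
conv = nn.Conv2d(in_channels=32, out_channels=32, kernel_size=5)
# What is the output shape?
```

Input: (5, 32, 58, 58) -> Output: (5, 32, 54, 54)

Answer: (5, 32, 54, 54)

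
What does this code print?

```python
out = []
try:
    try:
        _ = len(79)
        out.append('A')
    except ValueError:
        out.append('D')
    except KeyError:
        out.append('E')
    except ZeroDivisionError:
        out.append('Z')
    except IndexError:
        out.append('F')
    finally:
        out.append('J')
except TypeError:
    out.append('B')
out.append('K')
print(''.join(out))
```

Execution trace: 'J' (finally) → 'B' (outer except TypeError) → 'K' (after the try/except). Output: JBK

Answer: JBK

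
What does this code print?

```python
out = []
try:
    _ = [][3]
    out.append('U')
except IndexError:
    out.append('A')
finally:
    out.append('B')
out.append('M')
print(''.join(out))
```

Execution trace: 'A' (except IndexError) → 'B' (finally) → 'M' (after the try/except). Output: ABM

Answer: ABM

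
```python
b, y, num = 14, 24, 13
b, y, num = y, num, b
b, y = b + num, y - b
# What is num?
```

Trace:
`b, y, num = 14, 24, 13` → b = 14; y = 24; num = 13
`b, y, num = y, num, b` → b = 24; y = 13; num = 14
`b, y = b + num, y - b` → b = 38; y = -11
So num = 14

Answer: 14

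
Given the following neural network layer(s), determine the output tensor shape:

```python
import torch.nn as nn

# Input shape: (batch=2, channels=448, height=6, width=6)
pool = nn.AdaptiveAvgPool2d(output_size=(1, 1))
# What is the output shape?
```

Input: (2, 448, 6, 6) -> Output: (2, 448, 1, 1)

Answer: (2, 448, 1, 1)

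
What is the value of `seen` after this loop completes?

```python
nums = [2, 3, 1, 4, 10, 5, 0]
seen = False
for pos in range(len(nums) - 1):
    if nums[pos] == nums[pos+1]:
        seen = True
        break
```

Check consecutive duplicates in [2, 3, 1, 4, 10, 5, 0]
`seen` takes the values: False

Answer: False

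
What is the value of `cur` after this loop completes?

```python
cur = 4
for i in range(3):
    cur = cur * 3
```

Multiply by 3, 3 times: 4 * 3^3 = 108
`cur` takes the values: 4 → 12 → 36 → 108

Answer: 108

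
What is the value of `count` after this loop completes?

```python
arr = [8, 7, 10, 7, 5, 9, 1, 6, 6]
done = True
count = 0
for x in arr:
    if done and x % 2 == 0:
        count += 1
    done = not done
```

Count even values at even positions
`count` takes the values: 0 → 1 → 2 → 3

Answer: 3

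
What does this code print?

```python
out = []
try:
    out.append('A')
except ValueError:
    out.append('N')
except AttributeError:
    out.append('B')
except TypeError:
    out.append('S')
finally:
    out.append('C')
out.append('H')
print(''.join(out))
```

Execution trace: 'A' (try body, no exception) → 'C' (finally) → 'H' (after the try/except). Output: ACH

Answer: ACH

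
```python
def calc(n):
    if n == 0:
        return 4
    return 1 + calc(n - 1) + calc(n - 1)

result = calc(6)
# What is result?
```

calc(n) = 1 + 2·calc(n-1), calc(0)=4. Closed form: (4+1)·2^6 - 1 = 319.

Answer: 319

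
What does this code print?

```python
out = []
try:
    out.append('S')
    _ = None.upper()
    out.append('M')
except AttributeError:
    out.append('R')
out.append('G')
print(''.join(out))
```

Execution trace: 'S' (try body) → 'R' (except AttributeError) → 'G' (after the try/except). Output: SRG

Answer: SRG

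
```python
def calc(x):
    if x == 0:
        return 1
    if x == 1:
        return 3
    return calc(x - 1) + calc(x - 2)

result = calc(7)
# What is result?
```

Build up from base cases: calc(0)=1, calc(1)=3, calc(2)=4, calc(3)=7, calc(4)=11, calc(5)=18, calc(6)=29, ..., calc(7)=47

Answer: 47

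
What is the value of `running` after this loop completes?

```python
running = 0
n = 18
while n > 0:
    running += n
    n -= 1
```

Sum 18 down to 1
`running` takes the values: 0 → 18 → 35 → 51 → 66 → 80 → 93 → 105 → 116 → 126 → 135 → 143 → 150 → 156 → 161 → 165 → 168 → 170 → 171

Answer: 171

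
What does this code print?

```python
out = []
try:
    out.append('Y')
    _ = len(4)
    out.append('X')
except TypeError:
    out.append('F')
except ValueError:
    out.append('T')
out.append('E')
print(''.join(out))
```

Execution trace: 'Y' (try body) → 'F' (except TypeError) → 'E' (after the try/except). Output: YFE

Answer: YFE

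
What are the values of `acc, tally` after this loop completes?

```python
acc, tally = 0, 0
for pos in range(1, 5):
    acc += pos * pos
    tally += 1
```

Sum of squares and count
`acc, tally` takes the values: (0, 0) → (1, 0) → (1, 1) → (5, 1) → (5, 2) → (14, 2) → (14, 3) → (30, 3) → (30, 4)

Answer: 30, 4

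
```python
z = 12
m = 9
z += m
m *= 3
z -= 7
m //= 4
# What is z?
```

Trace:
`z = 12` → z = 12
`m = 9` → m = 9
`z += m` → z = 21
`m *= 3` → m = 27
`z -= 7` → z = 14
`m //= 4` → m = 6
So z = 14

Answer: 14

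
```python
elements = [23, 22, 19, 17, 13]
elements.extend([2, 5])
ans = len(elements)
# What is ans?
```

Trace:
`elements = [23, 22, 19, 17, 13]` → elements = [23, 22, 19, 17, 13]
`elements.extend([2, 5])` → elements = [23, 22, 19, 17, 13, 2, 5]
`ans = len(elements)` → ans = 7
So ans = 7

Answer: 7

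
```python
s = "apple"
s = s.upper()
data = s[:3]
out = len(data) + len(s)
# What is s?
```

Trace:
`s = "apple"` → s = 'apple'
`s = s.upper()` → s = 'APPLE'
`data = s[:3]` → data = 'APP'
`out = len(data) + len(s)` → out = 8
So s = 'APPLE'

Answer: 'APPLE'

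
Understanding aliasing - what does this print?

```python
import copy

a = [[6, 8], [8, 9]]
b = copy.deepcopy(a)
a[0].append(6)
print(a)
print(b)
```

Key concept: deep copy is fully independent.
Step by step:
`a = [[6, 8], [8, 9]]` → a = [[6, 8], [8, 9]]
`b = copy.deepcopy(a)` → b = [[6, 8], [8, 9]]
`a[0].append(6)` → a = [[6, 8, 6], [8, 9]]
`print(a)` → prints [[6, 8, 6], [8, 9]]
`print(b)` → prints [[6, 8], [8, 9]]

Answer:
[[6, 8, 6], [8, 9]]
[[6, 8], [8, 9]]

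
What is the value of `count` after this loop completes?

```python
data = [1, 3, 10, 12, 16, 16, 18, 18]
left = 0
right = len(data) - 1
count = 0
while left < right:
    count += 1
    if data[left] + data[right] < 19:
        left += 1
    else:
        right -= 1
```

Steps to find pair summing to 19
`count` takes the values: 0 → 1 → 2 → 3 → 4 → 5 → 6 → 7

Answer: 7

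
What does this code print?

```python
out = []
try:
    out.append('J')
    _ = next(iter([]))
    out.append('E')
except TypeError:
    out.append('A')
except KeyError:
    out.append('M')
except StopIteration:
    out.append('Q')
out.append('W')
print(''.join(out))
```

Execution trace: 'J' (try body) → 'Q' (except StopIteration) → 'W' (after the try/except). Output: JQW

Answer: JQW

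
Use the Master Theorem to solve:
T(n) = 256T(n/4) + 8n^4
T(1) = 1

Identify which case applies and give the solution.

a=256, b=4, f(n)=8n^4. log_4(256) = 4. Since c=4 = 4, Case 2 applies: T(n) = Θ(n^log_b(a) · log n) = O(n^4 log n).

Answer: O(n^4 log n) - Case 2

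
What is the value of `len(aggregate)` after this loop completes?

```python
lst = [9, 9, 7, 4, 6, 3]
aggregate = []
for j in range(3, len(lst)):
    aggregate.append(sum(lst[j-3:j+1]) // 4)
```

Number of 4-element averages
`aggregate` takes the values: [] → [7] → [7, 6] → [7, 6, 5]
So `len(aggregate)` = 3

Answer: 3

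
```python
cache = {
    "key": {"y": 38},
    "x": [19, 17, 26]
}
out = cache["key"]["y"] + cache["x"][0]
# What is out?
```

Trace:
`cache = { ...` → cache = {'key': {'y': 38}, 'x': [19, 17, 26]}
`out = cache["key"]["y"] + cache["x"][0]` → out = 57
So out = 57

Answer: 57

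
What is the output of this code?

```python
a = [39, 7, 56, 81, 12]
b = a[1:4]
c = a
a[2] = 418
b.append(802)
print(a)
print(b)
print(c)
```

Key concept: slice vs alias.
Step by step:
`a = [39, 7, 56, 81, 12]` → a = [39, 7, 56, 81, 12]
`b = a[1:4]` → b = [7, 56, 81]
`c = a` → c = [39, 7, 56, 81, 12] (same object as a)
`a[2] = 418` → a = [39, 7, 418, 81, 12] (same object as c); c = [39, 7, 418, 81, 12] (same object as a)
`b.append(802)` → b = [7, 56, 81, 802]
`print(a)` → prints [39, 7, 418, 81, 12]
`print(b)` → prints [7, 56, 81, 802]
`print(c)` → prints [39, 7, 418, 81, 12]

Answer:
[39, 7, 418, 81, 12]
[7, 56, 81, 802]
[39, 7, 418, 81, 12]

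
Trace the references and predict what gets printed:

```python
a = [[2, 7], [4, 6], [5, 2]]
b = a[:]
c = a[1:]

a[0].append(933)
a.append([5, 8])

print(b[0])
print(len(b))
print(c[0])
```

Key concept: slice with nested mutation.
Step by step:
`a = [[2, 7], [4, 6], [5, 2]]` → a = [[2, 7], [4, 6], [5, 2]]
`b = a[:]` → b = [[2, 7], [4, 6], [5, 2]]
`c = a[1:]` → c = [[4, 6], [5, 2]]
`a[0].append(933)` → a = [[2, 7, 933], [4, 6], [5, 2]]; b = [[2, 7, 933], [4, 6], [5, 2]]
`a.append([5, 8])` → a = [[2, 7, 933], [4, 6], [5, 2], [5, 8]]
`print(b[0])` → prints [2, 7, 933]
`print(len(b))` → prints 3
`print(c[0])` → prints [4, 6]

Answer:
[2, 7, 933]
3
[4, 6]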